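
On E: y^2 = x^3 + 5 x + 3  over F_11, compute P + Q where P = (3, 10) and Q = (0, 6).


P != Q, so use the chord formula.
s = (y2 - y1) / (x2 - x1) = (7) / (8) mod 11 = 5
x3 = s^2 - x1 - x2 mod 11 = 5^2 - 3 - 0 = 0
y3 = s (x1 - x3) - y1 mod 11 = 5 * (3 - 0) - 10 = 5

P + Q = (0, 5)


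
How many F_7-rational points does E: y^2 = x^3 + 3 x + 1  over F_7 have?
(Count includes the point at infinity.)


For each x in F_7, count y with y^2 = x^3 + 3 x + 1 mod 7:
  x = 0: RHS = 1, y in [1, 6]  -> 2 point(s)
  x = 2: RHS = 1, y in [1, 6]  -> 2 point(s)
  x = 3: RHS = 2, y in [3, 4]  -> 2 point(s)
  x = 4: RHS = 0, y in [0]  -> 1 point(s)
  x = 5: RHS = 1, y in [1, 6]  -> 2 point(s)
  x = 6: RHS = 4, y in [2, 5]  -> 2 point(s)
Affine points: 11. Add the point at infinity: total = 12.

#E(F_7) = 12


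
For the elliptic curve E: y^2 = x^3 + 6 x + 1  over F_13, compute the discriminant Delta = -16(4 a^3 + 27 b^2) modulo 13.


4 a^3 + 27 b^2 = 4*6^3 + 27*1^2 = 864 + 27 = 891
Delta = -16 * (891) = -14256
Delta mod 13 = 5

Delta = 5 (mod 13)


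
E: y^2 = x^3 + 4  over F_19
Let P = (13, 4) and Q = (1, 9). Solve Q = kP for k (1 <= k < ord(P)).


Enumerate multiples of P until we hit Q = (1, 9):
  1P = (13, 4)
  2P = (9, 12)
  3P = (1, 10)
  4P = (10, 4)
  5P = (15, 15)
  6P = (7, 10)
  7P = (0, 2)
  8P = (4, 12)
  9P = (11, 9)
  10P = (6, 7)
  11P = (6, 12)
  12P = (11, 10)
  13P = (4, 7)
  14P = (0, 17)
  15P = (7, 9)
  16P = (15, 4)
  17P = (10, 15)
  18P = (1, 9)
Match found at i = 18.

k = 18


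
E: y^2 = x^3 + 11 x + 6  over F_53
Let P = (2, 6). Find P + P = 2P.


Doubling: s = (3 x1^2 + a) / (2 y1)
s = (3*2^2 + 11) / (2*6) mod 53 = 24
x3 = s^2 - 2 x1 mod 53 = 24^2 - 2*2 = 42
y3 = s (x1 - x3) - y1 mod 53 = 24 * (2 - 42) - 6 = 41

2P = (42, 41)


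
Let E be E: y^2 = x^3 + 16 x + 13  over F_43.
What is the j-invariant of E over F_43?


Delta = -16(4 a^3 + 27 b^2) mod 43 = 33
-1728 * (4 a)^3 = -1728 * (4*16)^3 mod 43 = 1
j = 1 * 33^(-1) mod 43 = 30

j = 30 (mod 43)


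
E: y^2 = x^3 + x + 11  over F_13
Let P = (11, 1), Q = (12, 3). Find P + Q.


P != Q, so use the chord formula.
s = (y2 - y1) / (x2 - x1) = (2) / (1) mod 13 = 2
x3 = s^2 - x1 - x2 mod 13 = 2^2 - 11 - 12 = 7
y3 = s (x1 - x3) - y1 mod 13 = 2 * (11 - 7) - 1 = 7

P + Q = (7, 7)


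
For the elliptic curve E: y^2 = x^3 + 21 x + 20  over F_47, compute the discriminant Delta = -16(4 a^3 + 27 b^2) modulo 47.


4 a^3 + 27 b^2 = 4*21^3 + 27*20^2 = 37044 + 10800 = 47844
Delta = -16 * (47844) = -765504
Delta mod 47 = 32

Delta = 32 (mod 47)


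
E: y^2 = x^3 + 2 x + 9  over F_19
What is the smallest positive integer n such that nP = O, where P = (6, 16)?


Compute successive multiples of P until we hit O:
  1P = (6, 16)
  2P = (18, 14)
  3P = (4, 9)
  4P = (7, 9)
  5P = (17, 4)
  6P = (3, 17)
  7P = (8, 10)
  8P = (14, 8)
  ... (continuing to 23P)
  23P = O

ord(P) = 23


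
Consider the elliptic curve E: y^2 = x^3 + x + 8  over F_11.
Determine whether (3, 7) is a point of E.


Check whether y^2 = x^3 + 1 x + 8 (mod 11) for (x, y) = (3, 7).
LHS: y^2 = 7^2 mod 11 = 5
RHS: x^3 + 1 x + 8 = 3^3 + 1*3 + 8 mod 11 = 5
LHS = RHS

Yes, on the curve


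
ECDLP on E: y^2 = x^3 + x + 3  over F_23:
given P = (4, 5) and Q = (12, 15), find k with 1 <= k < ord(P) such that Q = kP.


Enumerate multiples of P until we hit Q = (12, 15):
  1P = (4, 5)
  2P = (19, 2)
  3P = (12, 15)
Match found at i = 3.

k = 3


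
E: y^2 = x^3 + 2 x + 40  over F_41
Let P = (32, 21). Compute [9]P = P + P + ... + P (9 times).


k = 9 = 1001_2 (binary, LSB first: 1001)
Double-and-add from P = (32, 21):
  bit 0 = 1: acc = O + (32, 21) = (32, 21)
  bit 1 = 0: acc unchanged = (32, 21)
  bit 2 = 0: acc unchanged = (32, 21)
  bit 3 = 1: acc = (32, 21) + (33, 39) = (13, 34)

9P = (13, 34)


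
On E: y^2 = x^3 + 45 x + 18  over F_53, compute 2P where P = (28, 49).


Doubling: s = (3 x1^2 + a) / (2 y1)
s = (3*28^2 + 45) / (2*49) mod 53 = 25
x3 = s^2 - 2 x1 mod 53 = 25^2 - 2*28 = 39
y3 = s (x1 - x3) - y1 mod 53 = 25 * (28 - 39) - 49 = 47

2P = (39, 47)


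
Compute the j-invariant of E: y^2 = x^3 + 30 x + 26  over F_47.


Delta = -16(4 a^3 + 27 b^2) mod 47 = 28
-1728 * (4 a)^3 = -1728 * (4*30)^3 mod 47 = 25
j = 25 * 28^(-1) mod 47 = 16

j = 16 (mod 47)


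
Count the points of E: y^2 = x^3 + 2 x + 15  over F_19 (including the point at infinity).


For each x in F_19, count y with y^2 = x^3 + 2 x + 15 mod 19:
  x = 4: RHS = 11, y in [7, 12]  -> 2 point(s)
  x = 5: RHS = 17, y in [6, 13]  -> 2 point(s)
  x = 7: RHS = 11, y in [7, 12]  -> 2 point(s)
  x = 8: RHS = 11, y in [7, 12]  -> 2 point(s)
  x = 10: RHS = 9, y in [3, 16]  -> 2 point(s)
  x = 11: RHS = 0, y in [0]  -> 1 point(s)
  x = 12: RHS = 0, y in [0]  -> 1 point(s)
  x = 15: RHS = 0, y in [0]  -> 1 point(s)
  x = 16: RHS = 1, y in [1, 18]  -> 2 point(s)
Affine points: 15. Add the point at infinity: total = 16.

#E(F_19) = 16


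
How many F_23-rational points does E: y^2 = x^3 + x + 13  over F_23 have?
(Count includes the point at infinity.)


For each x in F_23, count y with y^2 = x^3 + 1 x + 13 mod 23:
  x = 0: RHS = 13, y in [6, 17]  -> 2 point(s)
  x = 2: RHS = 0, y in [0]  -> 1 point(s)
  x = 4: RHS = 12, y in [9, 14]  -> 2 point(s)
  x = 7: RHS = 18, y in [8, 15]  -> 2 point(s)
  x = 8: RHS = 4, y in [2, 21]  -> 2 point(s)
  x = 16: RHS = 8, y in [10, 13]  -> 2 point(s)
  x = 20: RHS = 6, y in [11, 12]  -> 2 point(s)
  x = 21: RHS = 3, y in [7, 16]  -> 2 point(s)
Affine points: 15. Add the point at infinity: total = 16.

#E(F_23) = 16


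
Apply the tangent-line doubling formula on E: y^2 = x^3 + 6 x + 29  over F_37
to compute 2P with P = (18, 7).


Doubling: s = (3 x1^2 + a) / (2 y1)
s = (3*18^2 + 6) / (2*7) mod 37 = 17
x3 = s^2 - 2 x1 mod 37 = 17^2 - 2*18 = 31
y3 = s (x1 - x3) - y1 mod 37 = 17 * (18 - 31) - 7 = 31

2P = (31, 31)


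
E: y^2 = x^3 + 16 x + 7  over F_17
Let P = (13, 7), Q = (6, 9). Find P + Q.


P != Q, so use the chord formula.
s = (y2 - y1) / (x2 - x1) = (2) / (10) mod 17 = 7
x3 = s^2 - x1 - x2 mod 17 = 7^2 - 13 - 6 = 13
y3 = s (x1 - x3) - y1 mod 17 = 7 * (13 - 13) - 7 = 10

P + Q = (13, 10)


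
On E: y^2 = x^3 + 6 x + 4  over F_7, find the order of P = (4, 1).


Compute successive multiples of P until we hit O:
  1P = (4, 1)
  2P = (0, 2)
  3P = (0, 5)
  4P = (4, 6)
  5P = O

ord(P) = 5


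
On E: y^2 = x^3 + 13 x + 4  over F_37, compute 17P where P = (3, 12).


k = 17 = 10001_2 (binary, LSB first: 10001)
Double-and-add from P = (3, 12):
  bit 0 = 1: acc = O + (3, 12) = (3, 12)
  bit 1 = 0: acc unchanged = (3, 12)
  bit 2 = 0: acc unchanged = (3, 12)
  bit 3 = 0: acc unchanged = (3, 12)
  bit 4 = 1: acc = (3, 12) + (12, 36) = (25, 28)

17P = (25, 28)


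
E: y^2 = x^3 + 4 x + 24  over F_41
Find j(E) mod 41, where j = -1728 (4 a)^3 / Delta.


Delta = -16(4 a^3 + 27 b^2) mod 41 = 1
-1728 * (4 a)^3 = -1728 * (4*4)^3 mod 41 = 24
j = 24 * 1^(-1) mod 41 = 24

j = 24 (mod 41)


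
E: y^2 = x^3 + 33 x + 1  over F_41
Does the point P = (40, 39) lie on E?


Check whether y^2 = x^3 + 33 x + 1 (mod 41) for (x, y) = (40, 39).
LHS: y^2 = 39^2 mod 41 = 4
RHS: x^3 + 33 x + 1 = 40^3 + 33*40 + 1 mod 41 = 8
LHS != RHS

No, not on the curve


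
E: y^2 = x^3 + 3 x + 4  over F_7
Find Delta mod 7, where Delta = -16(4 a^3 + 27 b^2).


4 a^3 + 27 b^2 = 4*3^3 + 27*4^2 = 108 + 432 = 540
Delta = -16 * (540) = -8640
Delta mod 7 = 5

Delta = 5 (mod 7)


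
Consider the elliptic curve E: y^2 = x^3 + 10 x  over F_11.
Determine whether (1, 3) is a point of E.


Check whether y^2 = x^3 + 10 x + 0 (mod 11) for (x, y) = (1, 3).
LHS: y^2 = 3^2 mod 11 = 9
RHS: x^3 + 10 x + 0 = 1^3 + 10*1 + 0 mod 11 = 0
LHS != RHS

No, not on the curve


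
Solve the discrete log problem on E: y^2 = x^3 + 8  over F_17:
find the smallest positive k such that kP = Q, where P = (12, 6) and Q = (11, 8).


Enumerate multiples of P until we hit Q = (11, 8):
  1P = (12, 6)
  2P = (14, 7)
  3P = (4, 15)
  4P = (2, 4)
  5P = (1, 3)
  6P = (0, 5)
  7P = (3, 16)
  8P = (11, 8)
Match found at i = 8.

k = 8


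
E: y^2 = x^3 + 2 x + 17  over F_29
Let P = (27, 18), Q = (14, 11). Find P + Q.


P != Q, so use the chord formula.
s = (y2 - y1) / (x2 - x1) = (22) / (16) mod 29 = 5
x3 = s^2 - x1 - x2 mod 29 = 5^2 - 27 - 14 = 13
y3 = s (x1 - x3) - y1 mod 29 = 5 * (27 - 13) - 18 = 23

P + Q = (13, 23)


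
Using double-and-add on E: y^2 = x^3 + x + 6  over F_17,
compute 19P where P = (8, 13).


k = 19 = 10011_2 (binary, LSB first: 11001)
Double-and-add from P = (8, 13):
  bit 0 = 1: acc = O + (8, 13) = (8, 13)
  bit 1 = 1: acc = (8, 13) + (9, 9) = (16, 2)
  bit 2 = 0: acc unchanged = (16, 2)
  bit 3 = 0: acc unchanged = (16, 2)
  bit 4 = 1: acc = (16, 2) + (1, 12) = (8, 4)

19P = (8, 4)


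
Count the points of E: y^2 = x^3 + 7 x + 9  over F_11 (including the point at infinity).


For each x in F_11, count y with y^2 = x^3 + 7 x + 9 mod 11:
  x = 0: RHS = 9, y in [3, 8]  -> 2 point(s)
  x = 2: RHS = 9, y in [3, 8]  -> 2 point(s)
  x = 5: RHS = 4, y in [2, 9]  -> 2 point(s)
  x = 6: RHS = 3, y in [5, 6]  -> 2 point(s)
  x = 7: RHS = 5, y in [4, 7]  -> 2 point(s)
  x = 8: RHS = 5, y in [4, 7]  -> 2 point(s)
  x = 9: RHS = 9, y in [3, 8]  -> 2 point(s)
  x = 10: RHS = 1, y in [1, 10]  -> 2 point(s)
Affine points: 16. Add the point at infinity: total = 17.

#E(F_11) = 17


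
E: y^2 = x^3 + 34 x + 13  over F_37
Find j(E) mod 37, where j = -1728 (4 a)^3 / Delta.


Delta = -16(4 a^3 + 27 b^2) mod 37 = 19
-1728 * (4 a)^3 = -1728 * (4*34)^3 mod 37 = 10
j = 10 * 19^(-1) mod 37 = 20

j = 20 (mod 37)


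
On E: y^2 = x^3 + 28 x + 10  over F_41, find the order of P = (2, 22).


Compute successive multiples of P until we hit O:
  1P = (2, 22)
  2P = (28, 14)
  3P = (6, 36)
  4P = (35, 6)
  5P = (8, 7)
  6P = (27, 20)
  7P = (37, 30)
  8P = (22, 32)
  ... (continuing to 45P)
  45P = O

ord(P) = 45


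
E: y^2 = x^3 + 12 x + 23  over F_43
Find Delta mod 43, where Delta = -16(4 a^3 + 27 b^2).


4 a^3 + 27 b^2 = 4*12^3 + 27*23^2 = 6912 + 14283 = 21195
Delta = -16 * (21195) = -339120
Delta mod 43 = 21

Delta = 21 (mod 43)


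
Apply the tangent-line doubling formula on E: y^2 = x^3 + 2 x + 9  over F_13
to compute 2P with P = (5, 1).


Doubling: s = (3 x1^2 + a) / (2 y1)
s = (3*5^2 + 2) / (2*1) mod 13 = 6
x3 = s^2 - 2 x1 mod 13 = 6^2 - 2*5 = 0
y3 = s (x1 - x3) - y1 mod 13 = 6 * (5 - 0) - 1 = 3

2P = (0, 3)


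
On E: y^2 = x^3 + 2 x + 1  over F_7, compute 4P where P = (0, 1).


k = 4 = 100_2 (binary, LSB first: 001)
Double-and-add from P = (0, 1):
  bit 0 = 0: acc unchanged = O
  bit 1 = 0: acc unchanged = O
  bit 2 = 1: acc = O + (0, 6) = (0, 6)

4P = (0, 6)


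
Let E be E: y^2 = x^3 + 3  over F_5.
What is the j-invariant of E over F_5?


Delta = -16(4 a^3 + 27 b^2) mod 5 = 2
-1728 * (4 a)^3 = -1728 * (4*0)^3 mod 5 = 0
j = 0 * 2^(-1) mod 5 = 0

j = 0 (mod 5)


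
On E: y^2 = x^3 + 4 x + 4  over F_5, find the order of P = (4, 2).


Compute successive multiples of P until we hit O:
  1P = (4, 2)
  2P = (1, 2)
  3P = (0, 3)
  4P = (2, 0)
  5P = (0, 2)
  6P = (1, 3)
  7P = (4, 3)
  8P = O

ord(P) = 8


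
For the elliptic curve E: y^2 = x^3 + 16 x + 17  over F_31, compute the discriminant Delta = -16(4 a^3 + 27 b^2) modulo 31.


4 a^3 + 27 b^2 = 4*16^3 + 27*17^2 = 16384 + 7803 = 24187
Delta = -16 * (24187) = -386992
Delta mod 31 = 12

Delta = 12 (mod 31)


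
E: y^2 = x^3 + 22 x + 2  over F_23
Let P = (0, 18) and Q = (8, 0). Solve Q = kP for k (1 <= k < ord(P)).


Enumerate multiples of P until we hit Q = (8, 0):
  1P = (0, 18)
  2P = (3, 7)
  3P = (13, 22)
  4P = (12, 19)
  5P = (15, 21)
  6P = (20, 1)
  7P = (7, 19)
  8P = (1, 18)
  9P = (22, 5)
  10P = (9, 3)
  11P = (4, 4)
  12P = (14, 8)
  13P = (2, 13)
  14P = (10, 7)
  15P = (8, 0)
Match found at i = 15.

k = 15


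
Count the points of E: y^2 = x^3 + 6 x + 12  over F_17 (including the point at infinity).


For each x in F_17, count y with y^2 = x^3 + 6 x + 12 mod 17:
  x = 1: RHS = 2, y in [6, 11]  -> 2 point(s)
  x = 2: RHS = 15, y in [7, 10]  -> 2 point(s)
  x = 4: RHS = 15, y in [7, 10]  -> 2 point(s)
  x = 6: RHS = 9, y in [3, 14]  -> 2 point(s)
  x = 9: RHS = 13, y in [8, 9]  -> 2 point(s)
  x = 10: RHS = 1, y in [1, 16]  -> 2 point(s)
  x = 11: RHS = 15, y in [7, 10]  -> 2 point(s)
  x = 13: RHS = 9, y in [3, 14]  -> 2 point(s)
  x = 14: RHS = 1, y in [1, 16]  -> 2 point(s)
  x = 15: RHS = 9, y in [3, 14]  -> 2 point(s)
Affine points: 20. Add the point at infinity: total = 21.

#E(F_17) = 21


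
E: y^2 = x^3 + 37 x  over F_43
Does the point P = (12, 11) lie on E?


Check whether y^2 = x^3 + 37 x + 0 (mod 43) for (x, y) = (12, 11).
LHS: y^2 = 11^2 mod 43 = 35
RHS: x^3 + 37 x + 0 = 12^3 + 37*12 + 0 mod 43 = 22
LHS != RHS

No, not on the curve


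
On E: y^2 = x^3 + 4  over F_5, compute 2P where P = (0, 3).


Doubling: s = (3 x1^2 + a) / (2 y1)
s = (3*0^2 + 0) / (2*3) mod 5 = 0
x3 = s^2 - 2 x1 mod 5 = 0^2 - 2*0 = 0
y3 = s (x1 - x3) - y1 mod 5 = 0 * (0 - 0) - 3 = 2

2P = (0, 2)


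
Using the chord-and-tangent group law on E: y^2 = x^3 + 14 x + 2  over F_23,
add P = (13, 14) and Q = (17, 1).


P != Q, so use the chord formula.
s = (y2 - y1) / (x2 - x1) = (10) / (4) mod 23 = 14
x3 = s^2 - x1 - x2 mod 23 = 14^2 - 13 - 17 = 5
y3 = s (x1 - x3) - y1 mod 23 = 14 * (13 - 5) - 14 = 6

P + Q = (5, 6)


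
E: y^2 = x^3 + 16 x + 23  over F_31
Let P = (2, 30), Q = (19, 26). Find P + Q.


P != Q, so use the chord formula.
s = (y2 - y1) / (x2 - x1) = (27) / (17) mod 31 = 18
x3 = s^2 - x1 - x2 mod 31 = 18^2 - 2 - 19 = 24
y3 = s (x1 - x3) - y1 mod 31 = 18 * (2 - 24) - 30 = 8

P + Q = (24, 8)


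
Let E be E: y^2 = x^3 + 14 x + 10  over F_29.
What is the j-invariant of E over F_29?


Delta = -16(4 a^3 + 27 b^2) mod 29 = 18
-1728 * (4 a)^3 = -1728 * (4*14)^3 mod 29 = 20
j = 20 * 18^(-1) mod 29 = 14

j = 14 (mod 29)


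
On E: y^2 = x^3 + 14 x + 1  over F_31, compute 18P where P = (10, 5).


k = 18 = 10010_2 (binary, LSB first: 01001)
Double-and-add from P = (10, 5):
  bit 0 = 0: acc unchanged = O
  bit 1 = 1: acc = O + (0, 30) = (0, 30)
  bit 2 = 0: acc unchanged = (0, 30)
  bit 3 = 0: acc unchanged = (0, 30)
  bit 4 = 1: acc = (0, 30) + (8, 25) = (20, 29)

18P = (20, 29)


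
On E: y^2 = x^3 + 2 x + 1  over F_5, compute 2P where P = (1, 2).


Doubling: s = (3 x1^2 + a) / (2 y1)
s = (3*1^2 + 2) / (2*2) mod 5 = 0
x3 = s^2 - 2 x1 mod 5 = 0^2 - 2*1 = 3
y3 = s (x1 - x3) - y1 mod 5 = 0 * (1 - 3) - 2 = 3

2P = (3, 3)


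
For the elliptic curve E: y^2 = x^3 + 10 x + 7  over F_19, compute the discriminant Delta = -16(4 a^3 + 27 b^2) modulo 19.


4 a^3 + 27 b^2 = 4*10^3 + 27*7^2 = 4000 + 1323 = 5323
Delta = -16 * (5323) = -85168
Delta mod 19 = 9

Delta = 9 (mod 19)


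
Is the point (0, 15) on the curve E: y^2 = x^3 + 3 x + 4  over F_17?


Check whether y^2 = x^3 + 3 x + 4 (mod 17) for (x, y) = (0, 15).
LHS: y^2 = 15^2 mod 17 = 4
RHS: x^3 + 3 x + 4 = 0^3 + 3*0 + 4 mod 17 = 4
LHS = RHS

Yes, on the curve


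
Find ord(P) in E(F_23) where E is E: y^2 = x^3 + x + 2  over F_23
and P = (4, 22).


Compute successive multiples of P until we hit O:
  1P = (4, 22)
  2P = (0, 18)
  3P = (20, 8)
  4P = (3, 3)
  5P = (9, 21)
  6P = (22, 0)
  7P = (9, 2)
  8P = (3, 20)
  ... (continuing to 12P)
  12P = O

ord(P) = 12


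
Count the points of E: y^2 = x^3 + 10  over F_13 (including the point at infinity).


For each x in F_13, count y with y^2 = x^3 + 0 x + 10 mod 13:
  x = 0: RHS = 10, y in [6, 7]  -> 2 point(s)
  x = 4: RHS = 9, y in [3, 10]  -> 2 point(s)
  x = 10: RHS = 9, y in [3, 10]  -> 2 point(s)
  x = 12: RHS = 9, y in [3, 10]  -> 2 point(s)
Affine points: 8. Add the point at infinity: total = 9.

#E(F_13) = 9


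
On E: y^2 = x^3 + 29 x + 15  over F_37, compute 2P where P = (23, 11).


Doubling: s = (3 x1^2 + a) / (2 y1)
s = (3*23^2 + 29) / (2*11) mod 37 = 23
x3 = s^2 - 2 x1 mod 37 = 23^2 - 2*23 = 2
y3 = s (x1 - x3) - y1 mod 37 = 23 * (23 - 2) - 11 = 28

2P = (2, 28)


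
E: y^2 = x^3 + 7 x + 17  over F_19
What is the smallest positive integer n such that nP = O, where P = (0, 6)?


Compute successive multiples of P until we hit O:
  1P = (0, 6)
  2P = (1, 14)
  3P = (6, 3)
  4P = (18, 3)
  5P = (10, 2)
  6P = (16, 8)
  7P = (14, 16)
  8P = (9, 12)
  ... (continuing to 28P)
  28P = O

ord(P) = 28


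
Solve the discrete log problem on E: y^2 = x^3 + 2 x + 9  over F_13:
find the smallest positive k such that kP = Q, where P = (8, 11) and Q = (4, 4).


Enumerate multiples of P until we hit Q = (4, 4):
  1P = (8, 11)
  2P = (6, 9)
  3P = (0, 10)
  4P = (4, 9)
  5P = (11, 7)
  6P = (3, 4)
  7P = (5, 1)
  8P = (1, 8)
  9P = (1, 5)
  10P = (5, 12)
  11P = (3, 9)
  12P = (11, 6)
  13P = (4, 4)
Match found at i = 13.

k = 13


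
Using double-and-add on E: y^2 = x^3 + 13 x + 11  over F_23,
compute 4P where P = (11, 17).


k = 4 = 100_2 (binary, LSB first: 001)
Double-and-add from P = (11, 17):
  bit 0 = 0: acc unchanged = O
  bit 1 = 0: acc unchanged = O
  bit 2 = 1: acc = O + (1, 5) = (1, 5)

4P = (1, 5)


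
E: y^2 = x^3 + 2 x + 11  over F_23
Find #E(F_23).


For each x in F_23, count y with y^2 = x^3 + 2 x + 11 mod 23:
  x = 2: RHS = 0, y in [0]  -> 1 point(s)
  x = 5: RHS = 8, y in [10, 13]  -> 2 point(s)
  x = 6: RHS = 9, y in [3, 20]  -> 2 point(s)
  x = 7: RHS = 0, y in [0]  -> 1 point(s)
  x = 13: RHS = 3, y in [7, 16]  -> 2 point(s)
  x = 14: RHS = 0, y in [0]  -> 1 point(s)
  x = 15: RHS = 12, y in [9, 14]  -> 2 point(s)
  x = 17: RHS = 13, y in [6, 17]  -> 2 point(s)
  x = 19: RHS = 8, y in [10, 13]  -> 2 point(s)
  x = 20: RHS = 1, y in [1, 22]  -> 2 point(s)
  x = 22: RHS = 8, y in [10, 13]  -> 2 point(s)
Affine points: 19. Add the point at infinity: total = 20.

#E(F_23) = 20


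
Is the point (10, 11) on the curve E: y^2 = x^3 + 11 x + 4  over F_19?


Check whether y^2 = x^3 + 11 x + 4 (mod 19) for (x, y) = (10, 11).
LHS: y^2 = 11^2 mod 19 = 7
RHS: x^3 + 11 x + 4 = 10^3 + 11*10 + 4 mod 19 = 12
LHS != RHS

No, not on the curve


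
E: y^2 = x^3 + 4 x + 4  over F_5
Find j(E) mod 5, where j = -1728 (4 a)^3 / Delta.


Delta = -16(4 a^3 + 27 b^2) mod 5 = 2
-1728 * (4 a)^3 = -1728 * (4*4)^3 mod 5 = 2
j = 2 * 2^(-1) mod 5 = 1

j = 1 (mod 5)


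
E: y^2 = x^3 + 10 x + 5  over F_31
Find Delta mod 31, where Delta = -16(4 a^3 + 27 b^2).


4 a^3 + 27 b^2 = 4*10^3 + 27*5^2 = 4000 + 675 = 4675
Delta = -16 * (4675) = -74800
Delta mod 31 = 3

Delta = 3 (mod 31)


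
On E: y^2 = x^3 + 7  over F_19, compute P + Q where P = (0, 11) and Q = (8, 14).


P != Q, so use the chord formula.
s = (y2 - y1) / (x2 - x1) = (3) / (8) mod 19 = 17
x3 = s^2 - x1 - x2 mod 19 = 17^2 - 0 - 8 = 15
y3 = s (x1 - x3) - y1 mod 19 = 17 * (0 - 15) - 11 = 0

P + Q = (15, 0)


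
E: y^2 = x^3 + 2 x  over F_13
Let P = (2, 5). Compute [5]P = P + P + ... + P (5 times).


k = 5 = 101_2 (binary, LSB first: 101)
Double-and-add from P = (2, 5):
  bit 0 = 1: acc = O + (2, 5) = (2, 5)
  bit 1 = 0: acc unchanged = (2, 5)
  bit 2 = 1: acc = (2, 5) + (1, 9) = (0, 0)

5P = (0, 0)


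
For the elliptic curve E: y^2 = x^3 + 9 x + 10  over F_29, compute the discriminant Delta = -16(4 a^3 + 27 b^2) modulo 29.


4 a^3 + 27 b^2 = 4*9^3 + 27*10^2 = 2916 + 2700 = 5616
Delta = -16 * (5616) = -89856
Delta mod 29 = 15

Delta = 15 (mod 29)


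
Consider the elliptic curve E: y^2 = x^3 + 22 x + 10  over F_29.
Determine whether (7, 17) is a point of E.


Check whether y^2 = x^3 + 22 x + 10 (mod 29) for (x, y) = (7, 17).
LHS: y^2 = 17^2 mod 29 = 28
RHS: x^3 + 22 x + 10 = 7^3 + 22*7 + 10 mod 29 = 14
LHS != RHS

No, not on the curve


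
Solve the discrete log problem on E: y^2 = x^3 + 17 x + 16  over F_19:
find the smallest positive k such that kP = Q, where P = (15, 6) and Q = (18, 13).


Enumerate multiples of P until we hit Q = (18, 13):
  1P = (15, 6)
  2P = (0, 4)
  3P = (9, 10)
  4P = (6, 7)
  5P = (2, 1)
  6P = (18, 6)
  7P = (5, 13)
  8P = (5, 6)
  9P = (18, 13)
Match found at i = 9.

k = 9


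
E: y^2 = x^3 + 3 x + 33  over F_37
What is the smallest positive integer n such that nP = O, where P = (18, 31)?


Compute successive multiples of P until we hit O:
  1P = (18, 31)
  2P = (5, 32)
  3P = (7, 8)
  4P = (2, 26)
  5P = (21, 12)
  6P = (34, 21)
  7P = (1, 0)
  8P = (34, 16)
  ... (continuing to 14P)
  14P = O

ord(P) = 14


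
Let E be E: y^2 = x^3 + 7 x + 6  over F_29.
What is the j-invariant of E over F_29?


Delta = -16(4 a^3 + 27 b^2) mod 29 = 22
-1728 * (4 a)^3 = -1728 * (4*7)^3 mod 29 = 17
j = 17 * 22^(-1) mod 29 = 10

j = 10 (mod 29)


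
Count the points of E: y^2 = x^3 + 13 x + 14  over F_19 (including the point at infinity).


For each x in F_19, count y with y^2 = x^3 + 13 x + 14 mod 19:
  x = 1: RHS = 9, y in [3, 16]  -> 2 point(s)
  x = 3: RHS = 4, y in [2, 17]  -> 2 point(s)
  x = 4: RHS = 16, y in [4, 15]  -> 2 point(s)
  x = 6: RHS = 4, y in [2, 17]  -> 2 point(s)
  x = 7: RHS = 11, y in [7, 12]  -> 2 point(s)
  x = 9: RHS = 5, y in [9, 10]  -> 2 point(s)
  x = 10: RHS = 4, y in [2, 17]  -> 2 point(s)
  x = 11: RHS = 6, y in [5, 14]  -> 2 point(s)
  x = 12: RHS = 17, y in [6, 13]  -> 2 point(s)
  x = 13: RHS = 5, y in [9, 10]  -> 2 point(s)
  x = 16: RHS = 5, y in [9, 10]  -> 2 point(s)
  x = 18: RHS = 0, y in [0]  -> 1 point(s)
Affine points: 23. Add the point at infinity: total = 24.

#E(F_19) = 24


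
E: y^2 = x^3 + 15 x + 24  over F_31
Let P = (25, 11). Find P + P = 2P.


Doubling: s = (3 x1^2 + a) / (2 y1)
s = (3*25^2 + 15) / (2*11) mod 31 = 7
x3 = s^2 - 2 x1 mod 31 = 7^2 - 2*25 = 30
y3 = s (x1 - x3) - y1 mod 31 = 7 * (25 - 30) - 11 = 16

2P = (30, 16)


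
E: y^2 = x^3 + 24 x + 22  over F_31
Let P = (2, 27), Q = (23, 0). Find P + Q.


P != Q, so use the chord formula.
s = (y2 - y1) / (x2 - x1) = (4) / (21) mod 31 = 12
x3 = s^2 - x1 - x2 mod 31 = 12^2 - 2 - 23 = 26
y3 = s (x1 - x3) - y1 mod 31 = 12 * (2 - 26) - 27 = 26

P + Q = (26, 26)


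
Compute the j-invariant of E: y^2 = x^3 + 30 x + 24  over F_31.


Delta = -16(4 a^3 + 27 b^2) mod 31 = 7
-1728 * (4 a)^3 = -1728 * (4*30)^3 mod 31 = 15
j = 15 * 7^(-1) mod 31 = 11

j = 11 (mod 31)


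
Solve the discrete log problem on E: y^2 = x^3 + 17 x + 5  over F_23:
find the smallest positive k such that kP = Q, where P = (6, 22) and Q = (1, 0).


Enumerate multiples of P until we hit Q = (1, 0):
  1P = (6, 22)
  2P = (13, 13)
  3P = (8, 20)
  4P = (10, 5)
  5P = (15, 22)
  6P = (2, 1)
  7P = (21, 20)
  8P = (9, 6)
  9P = (16, 16)
  10P = (17, 3)
  11P = (18, 5)
  12P = (5, 13)
  13P = (1, 0)
Match found at i = 13.

k = 13


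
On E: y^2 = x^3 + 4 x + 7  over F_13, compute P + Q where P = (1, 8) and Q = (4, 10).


P != Q, so use the chord formula.
s = (y2 - y1) / (x2 - x1) = (2) / (3) mod 13 = 5
x3 = s^2 - x1 - x2 mod 13 = 5^2 - 1 - 4 = 7
y3 = s (x1 - x3) - y1 mod 13 = 5 * (1 - 7) - 8 = 1

P + Q = (7, 1)


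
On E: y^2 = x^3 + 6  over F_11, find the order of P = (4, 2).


Compute successive multiples of P until we hit O:
  1P = (4, 2)
  2P = (4, 9)
  3P = O

ord(P) = 3


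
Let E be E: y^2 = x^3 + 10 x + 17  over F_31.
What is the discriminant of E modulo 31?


4 a^3 + 27 b^2 = 4*10^3 + 27*17^2 = 4000 + 7803 = 11803
Delta = -16 * (11803) = -188848
Delta mod 31 = 4

Delta = 4 (mod 31)


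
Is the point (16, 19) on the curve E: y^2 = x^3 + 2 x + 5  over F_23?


Check whether y^2 = x^3 + 2 x + 5 (mod 23) for (x, y) = (16, 19).
LHS: y^2 = 19^2 mod 23 = 16
RHS: x^3 + 2 x + 5 = 16^3 + 2*16 + 5 mod 23 = 16
LHS = RHS

Yes, on the curve


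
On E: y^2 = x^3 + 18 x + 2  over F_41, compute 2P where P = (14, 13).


Doubling: s = (3 x1^2 + a) / (2 y1)
s = (3*14^2 + 18) / (2*13) mod 41 = 17
x3 = s^2 - 2 x1 mod 41 = 17^2 - 2*14 = 15
y3 = s (x1 - x3) - y1 mod 41 = 17 * (14 - 15) - 13 = 11

2P = (15, 11)


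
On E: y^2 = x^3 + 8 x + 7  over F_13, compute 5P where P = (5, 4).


k = 5 = 101_2 (binary, LSB first: 101)
Double-and-add from P = (5, 4):
  bit 0 = 1: acc = O + (5, 4) = (5, 4)
  bit 1 = 0: acc unchanged = (5, 4)
  bit 2 = 1: acc = (5, 4) + (1, 9) = (11, 10)

5P = (11, 10)


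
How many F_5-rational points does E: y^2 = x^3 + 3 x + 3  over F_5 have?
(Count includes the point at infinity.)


For each x in F_5, count y with y^2 = x^3 + 3 x + 3 mod 5:
  x = 3: RHS = 4, y in [2, 3]  -> 2 point(s)
  x = 4: RHS = 4, y in [2, 3]  -> 2 point(s)
Affine points: 4. Add the point at infinity: total = 5.

#E(F_5) = 5


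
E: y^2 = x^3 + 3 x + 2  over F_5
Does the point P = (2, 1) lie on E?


Check whether y^2 = x^3 + 3 x + 2 (mod 5) for (x, y) = (2, 1).
LHS: y^2 = 1^2 mod 5 = 1
RHS: x^3 + 3 x + 2 = 2^3 + 3*2 + 2 mod 5 = 1
LHS = RHS

Yes, on the curve


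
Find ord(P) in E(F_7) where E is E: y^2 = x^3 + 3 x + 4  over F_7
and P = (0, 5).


Compute successive multiples of P until we hit O:
  1P = (0, 5)
  2P = (1, 1)
  3P = (1, 6)
  4P = (0, 2)
  5P = O

ord(P) = 5


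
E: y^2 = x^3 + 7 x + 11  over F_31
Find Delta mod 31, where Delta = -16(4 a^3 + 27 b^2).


4 a^3 + 27 b^2 = 4*7^3 + 27*11^2 = 1372 + 3267 = 4639
Delta = -16 * (4639) = -74224
Delta mod 31 = 21

Delta = 21 (mod 31)


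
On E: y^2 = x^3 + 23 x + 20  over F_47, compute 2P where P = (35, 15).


Doubling: s = (3 x1^2 + a) / (2 y1)
s = (3*35^2 + 23) / (2*15) mod 47 = 23
x3 = s^2 - 2 x1 mod 47 = 23^2 - 2*35 = 36
y3 = s (x1 - x3) - y1 mod 47 = 23 * (35 - 36) - 15 = 9

2P = (36, 9)


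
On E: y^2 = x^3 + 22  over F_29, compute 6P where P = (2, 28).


k = 6 = 110_2 (binary, LSB first: 011)
Double-and-add from P = (2, 28):
  bit 0 = 0: acc unchanged = O
  bit 1 = 1: acc = O + (3, 7) = (3, 7)
  bit 2 = 1: acc = (3, 7) + (10, 23) = (23, 26)

6P = (23, 26)


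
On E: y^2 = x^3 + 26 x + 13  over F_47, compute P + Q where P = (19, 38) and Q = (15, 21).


P != Q, so use the chord formula.
s = (y2 - y1) / (x2 - x1) = (30) / (43) mod 47 = 16
x3 = s^2 - x1 - x2 mod 47 = 16^2 - 19 - 15 = 34
y3 = s (x1 - x3) - y1 mod 47 = 16 * (19 - 34) - 38 = 4

P + Q = (34, 4)


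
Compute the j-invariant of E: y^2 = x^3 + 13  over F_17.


Delta = -16(4 a^3 + 27 b^2) mod 17 = 7
-1728 * (4 a)^3 = -1728 * (4*0)^3 mod 17 = 0
j = 0 * 7^(-1) mod 17 = 0

j = 0 (mod 17)


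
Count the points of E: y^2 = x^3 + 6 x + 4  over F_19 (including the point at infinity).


For each x in F_19, count y with y^2 = x^3 + 6 x + 4 mod 19:
  x = 0: RHS = 4, y in [2, 17]  -> 2 point(s)
  x = 1: RHS = 11, y in [7, 12]  -> 2 point(s)
  x = 2: RHS = 5, y in [9, 10]  -> 2 point(s)
  x = 3: RHS = 11, y in [7, 12]  -> 2 point(s)
  x = 4: RHS = 16, y in [4, 15]  -> 2 point(s)
  x = 5: RHS = 7, y in [8, 11]  -> 2 point(s)
  x = 6: RHS = 9, y in [3, 16]  -> 2 point(s)
  x = 7: RHS = 9, y in [3, 16]  -> 2 point(s)
  x = 10: RHS = 0, y in [0]  -> 1 point(s)
  x = 14: RHS = 1, y in [1, 18]  -> 2 point(s)
  x = 15: RHS = 11, y in [7, 12]  -> 2 point(s)
  x = 16: RHS = 16, y in [4, 15]  -> 2 point(s)
  x = 18: RHS = 16, y in [4, 15]  -> 2 point(s)
Affine points: 25. Add the point at infinity: total = 26.

#E(F_19) = 26


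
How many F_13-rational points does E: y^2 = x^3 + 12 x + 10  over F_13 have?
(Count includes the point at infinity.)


For each x in F_13, count y with y^2 = x^3 + 12 x + 10 mod 13:
  x = 0: RHS = 10, y in [6, 7]  -> 2 point(s)
  x = 1: RHS = 10, y in [6, 7]  -> 2 point(s)
  x = 2: RHS = 3, y in [4, 9]  -> 2 point(s)
  x = 5: RHS = 0, y in [0]  -> 1 point(s)
  x = 6: RHS = 12, y in [5, 8]  -> 2 point(s)
  x = 10: RHS = 12, y in [5, 8]  -> 2 point(s)
  x = 11: RHS = 4, y in [2, 11]  -> 2 point(s)
  x = 12: RHS = 10, y in [6, 7]  -> 2 point(s)
Affine points: 15. Add the point at infinity: total = 16.

#E(F_13) = 16


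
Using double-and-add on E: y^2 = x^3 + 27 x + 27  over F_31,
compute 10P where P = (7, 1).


k = 10 = 1010_2 (binary, LSB first: 0101)
Double-and-add from P = (7, 1):
  bit 0 = 0: acc unchanged = O
  bit 1 = 1: acc = O + (22, 27) = (22, 27)
  bit 2 = 0: acc unchanged = (22, 27)
  bit 3 = 1: acc = (22, 27) + (27, 14) = (21, 20)

10P = (21, 20)


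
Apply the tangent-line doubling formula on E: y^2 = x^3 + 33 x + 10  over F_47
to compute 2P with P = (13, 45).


Doubling: s = (3 x1^2 + a) / (2 y1)
s = (3*13^2 + 33) / (2*45) mod 47 = 6
x3 = s^2 - 2 x1 mod 47 = 6^2 - 2*13 = 10
y3 = s (x1 - x3) - y1 mod 47 = 6 * (13 - 10) - 45 = 20

2P = (10, 20)


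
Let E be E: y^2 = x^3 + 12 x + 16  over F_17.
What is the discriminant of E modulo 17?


4 a^3 + 27 b^2 = 4*12^3 + 27*16^2 = 6912 + 6912 = 13824
Delta = -16 * (13824) = -221184
Delta mod 17 = 3

Delta = 3 (mod 17)


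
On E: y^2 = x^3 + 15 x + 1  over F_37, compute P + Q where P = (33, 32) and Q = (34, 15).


P != Q, so use the chord formula.
s = (y2 - y1) / (x2 - x1) = (20) / (1) mod 37 = 20
x3 = s^2 - x1 - x2 mod 37 = 20^2 - 33 - 34 = 0
y3 = s (x1 - x3) - y1 mod 37 = 20 * (33 - 0) - 32 = 36

P + Q = (0, 36)


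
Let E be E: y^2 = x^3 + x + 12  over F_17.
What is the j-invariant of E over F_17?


Delta = -16(4 a^3 + 27 b^2) mod 17 = 16
-1728 * (4 a)^3 = -1728 * (4*1)^3 mod 17 = 10
j = 10 * 16^(-1) mod 17 = 7

j = 7 (mod 17)


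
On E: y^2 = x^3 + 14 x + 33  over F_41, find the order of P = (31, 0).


Compute successive multiples of P until we hit O:
  1P = (31, 0)
  2P = O

ord(P) = 2


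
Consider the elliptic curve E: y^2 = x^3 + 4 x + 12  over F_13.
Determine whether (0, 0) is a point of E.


Check whether y^2 = x^3 + 4 x + 12 (mod 13) for (x, y) = (0, 0).
LHS: y^2 = 0^2 mod 13 = 0
RHS: x^3 + 4 x + 12 = 0^3 + 4*0 + 12 mod 13 = 12
LHS != RHS

No, not on the curve


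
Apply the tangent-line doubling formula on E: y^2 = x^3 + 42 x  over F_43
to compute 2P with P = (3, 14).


Doubling: s = (3 x1^2 + a) / (2 y1)
s = (3*3^2 + 42) / (2*14) mod 43 = 4
x3 = s^2 - 2 x1 mod 43 = 4^2 - 2*3 = 10
y3 = s (x1 - x3) - y1 mod 43 = 4 * (3 - 10) - 14 = 1

2P = (10, 1)


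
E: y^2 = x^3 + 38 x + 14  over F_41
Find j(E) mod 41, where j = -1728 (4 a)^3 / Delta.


Delta = -16(4 a^3 + 27 b^2) mod 41 = 40
-1728 * (4 a)^3 = -1728 * (4*38)^3 mod 41 = 36
j = 36 * 40^(-1) mod 41 = 5

j = 5 (mod 41)


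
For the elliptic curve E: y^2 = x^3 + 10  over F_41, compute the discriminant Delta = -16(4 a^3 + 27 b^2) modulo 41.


4 a^3 + 27 b^2 = 4*0^3 + 27*10^2 = 0 + 2700 = 2700
Delta = -16 * (2700) = -43200
Delta mod 41 = 14

Delta = 14 (mod 41)


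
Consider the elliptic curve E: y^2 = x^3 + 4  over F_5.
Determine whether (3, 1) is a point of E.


Check whether y^2 = x^3 + 0 x + 4 (mod 5) for (x, y) = (3, 1).
LHS: y^2 = 1^2 mod 5 = 1
RHS: x^3 + 0 x + 4 = 3^3 + 0*3 + 4 mod 5 = 1
LHS = RHS

Yes, on the curve


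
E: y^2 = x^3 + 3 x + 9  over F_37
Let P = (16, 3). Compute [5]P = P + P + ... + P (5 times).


k = 5 = 101_2 (binary, LSB first: 101)
Double-and-add from P = (16, 3):
  bit 0 = 1: acc = O + (16, 3) = (16, 3)
  bit 1 = 0: acc unchanged = (16, 3)
  bit 2 = 1: acc = (16, 3) + (25, 13) = (5, 1)

5P = (5, 1)


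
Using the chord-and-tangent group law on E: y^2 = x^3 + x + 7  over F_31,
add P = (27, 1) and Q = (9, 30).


P != Q, so use the chord formula.
s = (y2 - y1) / (x2 - x1) = (29) / (13) mod 31 = 7
x3 = s^2 - x1 - x2 mod 31 = 7^2 - 27 - 9 = 13
y3 = s (x1 - x3) - y1 mod 31 = 7 * (27 - 13) - 1 = 4

P + Q = (13, 4)


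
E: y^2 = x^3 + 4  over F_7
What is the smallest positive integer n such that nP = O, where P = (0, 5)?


Compute successive multiples of P until we hit O:
  1P = (0, 5)
  2P = (0, 2)
  3P = O

ord(P) = 3


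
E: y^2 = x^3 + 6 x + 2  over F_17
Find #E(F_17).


For each x in F_17, count y with y^2 = x^3 + 6 x + 2 mod 17:
  x = 0: RHS = 2, y in [6, 11]  -> 2 point(s)
  x = 1: RHS = 9, y in [3, 14]  -> 2 point(s)
  x = 3: RHS = 13, y in [8, 9]  -> 2 point(s)
  x = 5: RHS = 4, y in [2, 15]  -> 2 point(s)
  x = 6: RHS = 16, y in [4, 13]  -> 2 point(s)
  x = 7: RHS = 13, y in [8, 9]  -> 2 point(s)
  x = 8: RHS = 1, y in [1, 16]  -> 2 point(s)
  x = 10: RHS = 8, y in [5, 12]  -> 2 point(s)
  x = 12: RHS = 0, y in [0]  -> 1 point(s)
  x = 13: RHS = 16, y in [4, 13]  -> 2 point(s)
  x = 14: RHS = 8, y in [5, 12]  -> 2 point(s)
  x = 15: RHS = 16, y in [4, 13]  -> 2 point(s)
Affine points: 23. Add the point at infinity: total = 24.

#E(F_17) = 24


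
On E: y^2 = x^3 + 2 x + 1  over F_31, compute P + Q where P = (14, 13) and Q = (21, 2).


P != Q, so use the chord formula.
s = (y2 - y1) / (x2 - x1) = (20) / (7) mod 31 = 25
x3 = s^2 - x1 - x2 mod 31 = 25^2 - 14 - 21 = 1
y3 = s (x1 - x3) - y1 mod 31 = 25 * (14 - 1) - 13 = 2

P + Q = (1, 2)


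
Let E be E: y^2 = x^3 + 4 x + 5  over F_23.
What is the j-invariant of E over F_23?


Delta = -16(4 a^3 + 27 b^2) mod 23 = 8
-1728 * (4 a)^3 = -1728 * (4*4)^3 mod 23 = 17
j = 17 * 8^(-1) mod 23 = 5

j = 5 (mod 23)


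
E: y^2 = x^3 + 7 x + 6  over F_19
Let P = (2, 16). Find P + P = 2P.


Doubling: s = (3 x1^2 + a) / (2 y1)
s = (3*2^2 + 7) / (2*16) mod 19 = 0
x3 = s^2 - 2 x1 mod 19 = 0^2 - 2*2 = 15
y3 = s (x1 - x3) - y1 mod 19 = 0 * (2 - 15) - 16 = 3

2P = (15, 3)


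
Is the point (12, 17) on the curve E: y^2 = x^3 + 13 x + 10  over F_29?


Check whether y^2 = x^3 + 13 x + 10 (mod 29) for (x, y) = (12, 17).
LHS: y^2 = 17^2 mod 29 = 28
RHS: x^3 + 13 x + 10 = 12^3 + 13*12 + 10 mod 29 = 9
LHS != RHS

No, not on the curve


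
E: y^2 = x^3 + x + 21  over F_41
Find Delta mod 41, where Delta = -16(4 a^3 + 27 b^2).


4 a^3 + 27 b^2 = 4*1^3 + 27*21^2 = 4 + 11907 = 11911
Delta = -16 * (11911) = -190576
Delta mod 41 = 33

Delta = 33 (mod 41)


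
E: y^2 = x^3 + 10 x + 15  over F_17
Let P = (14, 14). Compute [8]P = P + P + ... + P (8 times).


k = 8 = 1000_2 (binary, LSB first: 0001)
Double-and-add from P = (14, 14):
  bit 0 = 0: acc unchanged = O
  bit 1 = 0: acc unchanged = O
  bit 2 = 0: acc unchanged = O
  bit 3 = 1: acc = O + (13, 8) = (13, 8)

8P = (13, 8)


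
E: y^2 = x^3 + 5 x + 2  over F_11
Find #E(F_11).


For each x in F_11, count y with y^2 = x^3 + 5 x + 2 mod 11:
  x = 2: RHS = 9, y in [3, 8]  -> 2 point(s)
  x = 3: RHS = 0, y in [0]  -> 1 point(s)
  x = 4: RHS = 9, y in [3, 8]  -> 2 point(s)
  x = 5: RHS = 9, y in [3, 8]  -> 2 point(s)
  x = 8: RHS = 4, y in [2, 9]  -> 2 point(s)
Affine points: 9. Add the point at infinity: total = 10.

#E(F_11) = 10


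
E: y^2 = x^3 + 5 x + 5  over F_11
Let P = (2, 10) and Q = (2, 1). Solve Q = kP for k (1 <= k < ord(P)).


Enumerate multiples of P until we hit Q = (2, 1):
  1P = (2, 10)
  2P = (5, 10)
  3P = (4, 1)
  4P = (6, 8)
  5P = (6, 3)
  6P = (4, 10)
  7P = (5, 1)
  8P = (2, 1)
Match found at i = 8.

k = 8


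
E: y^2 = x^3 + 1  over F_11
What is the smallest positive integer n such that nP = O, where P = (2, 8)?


Compute successive multiples of P until we hit O:
  1P = (2, 8)
  2P = (0, 10)
  3P = (10, 0)
  4P = (0, 1)
  5P = (2, 3)
  6P = O

ord(P) = 6


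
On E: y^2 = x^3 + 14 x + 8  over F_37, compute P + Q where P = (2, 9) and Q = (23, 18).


P != Q, so use the chord formula.
s = (y2 - y1) / (x2 - x1) = (9) / (21) mod 37 = 11
x3 = s^2 - x1 - x2 mod 37 = 11^2 - 2 - 23 = 22
y3 = s (x1 - x3) - y1 mod 37 = 11 * (2 - 22) - 9 = 30

P + Q = (22, 30)


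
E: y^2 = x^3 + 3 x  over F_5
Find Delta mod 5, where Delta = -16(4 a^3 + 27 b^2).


4 a^3 + 27 b^2 = 4*3^3 + 27*0^2 = 108 + 0 = 108
Delta = -16 * (108) = -1728
Delta mod 5 = 2

Delta = 2 (mod 5)


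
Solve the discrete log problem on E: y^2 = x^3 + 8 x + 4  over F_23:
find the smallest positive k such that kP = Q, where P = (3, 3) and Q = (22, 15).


Enumerate multiples of P until we hit Q = (22, 15):
  1P = (3, 3)
  2P = (21, 7)
  3P = (7, 14)
  4P = (22, 8)
  5P = (1, 6)
  6P = (4, 10)
  7P = (19, 0)
  8P = (4, 13)
  9P = (1, 17)
  10P = (22, 15)
Match found at i = 10.

k = 10


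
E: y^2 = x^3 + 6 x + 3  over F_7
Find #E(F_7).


For each x in F_7, count y with y^2 = x^3 + 6 x + 3 mod 7:
  x = 2: RHS = 2, y in [3, 4]  -> 2 point(s)
  x = 4: RHS = 0, y in [0]  -> 1 point(s)
  x = 5: RHS = 4, y in [2, 5]  -> 2 point(s)
Affine points: 5. Add the point at infinity: total = 6.

#E(F_7) = 6


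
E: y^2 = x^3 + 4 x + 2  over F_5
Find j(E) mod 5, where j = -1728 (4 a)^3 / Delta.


Delta = -16(4 a^3 + 27 b^2) mod 5 = 1
-1728 * (4 a)^3 = -1728 * (4*4)^3 mod 5 = 2
j = 2 * 1^(-1) mod 5 = 2

j = 2 (mod 5)


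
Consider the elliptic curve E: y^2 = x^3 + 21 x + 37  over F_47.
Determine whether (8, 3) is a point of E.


Check whether y^2 = x^3 + 21 x + 37 (mod 47) for (x, y) = (8, 3).
LHS: y^2 = 3^2 mod 47 = 9
RHS: x^3 + 21 x + 37 = 8^3 + 21*8 + 37 mod 47 = 12
LHS != RHS

No, not on the curve


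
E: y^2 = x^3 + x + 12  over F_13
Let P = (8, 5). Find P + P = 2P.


Doubling: s = (3 x1^2 + a) / (2 y1)
s = (3*8^2 + 1) / (2*5) mod 13 = 5
x3 = s^2 - 2 x1 mod 13 = 5^2 - 2*8 = 9
y3 = s (x1 - x3) - y1 mod 13 = 5 * (8 - 9) - 5 = 3

2P = (9, 3)


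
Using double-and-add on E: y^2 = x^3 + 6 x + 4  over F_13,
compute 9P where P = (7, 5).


k = 9 = 1001_2 (binary, LSB first: 1001)
Double-and-add from P = (7, 5):
  bit 0 = 1: acc = O + (7, 5) = (7, 5)
  bit 1 = 0: acc unchanged = (7, 5)
  bit 2 = 0: acc unchanged = (7, 5)
  bit 3 = 1: acc = (7, 5) + (5, 9) = (5, 4)

9P = (5, 4)


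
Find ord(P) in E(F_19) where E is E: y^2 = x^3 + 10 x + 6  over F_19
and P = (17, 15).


Compute successive multiples of P until we hit O:
  1P = (17, 15)
  2P = (8, 3)
  3P = (0, 14)
  4P = (7, 18)
  5P = (12, 12)
  6P = (1, 6)
  7P = (10, 2)
  8P = (16, 14)
  ... (continuing to 23P)
  23P = O

ord(P) = 23


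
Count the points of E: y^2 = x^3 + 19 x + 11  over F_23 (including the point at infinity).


For each x in F_23, count y with y^2 = x^3 + 19 x + 11 mod 23:
  x = 1: RHS = 8, y in [10, 13]  -> 2 point(s)
  x = 3: RHS = 3, y in [7, 16]  -> 2 point(s)
  x = 4: RHS = 13, y in [6, 17]  -> 2 point(s)
  x = 5: RHS = 1, y in [1, 22]  -> 2 point(s)
  x = 7: RHS = 4, y in [2, 21]  -> 2 point(s)
  x = 8: RHS = 8, y in [10, 13]  -> 2 point(s)
  x = 12: RHS = 12, y in [9, 14]  -> 2 point(s)
  x = 14: RHS = 8, y in [10, 13]  -> 2 point(s)
  x = 16: RHS = 18, y in [8, 15]  -> 2 point(s)
  x = 17: RHS = 3, y in [7, 16]  -> 2 point(s)
  x = 19: RHS = 9, y in [3, 20]  -> 2 point(s)
Affine points: 22. Add the point at infinity: total = 23.

#E(F_23) = 23


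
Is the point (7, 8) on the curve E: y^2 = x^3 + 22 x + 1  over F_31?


Check whether y^2 = x^3 + 22 x + 1 (mod 31) for (x, y) = (7, 8).
LHS: y^2 = 8^2 mod 31 = 2
RHS: x^3 + 22 x + 1 = 7^3 + 22*7 + 1 mod 31 = 2
LHS = RHS

Yes, on the curve


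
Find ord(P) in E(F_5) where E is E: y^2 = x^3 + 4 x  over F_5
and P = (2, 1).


Compute successive multiples of P until we hit O:
  1P = (2, 1)
  2P = (0, 0)
  3P = (2, 4)
  4P = O

ord(P) = 4


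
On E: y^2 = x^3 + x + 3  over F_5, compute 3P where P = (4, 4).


k = 3 = 11_2 (binary, LSB first: 11)
Double-and-add from P = (4, 4):
  bit 0 = 1: acc = O + (4, 4) = (4, 4)
  bit 1 = 1: acc = (4, 4) + (1, 0) = (4, 1)

3P = (4, 1)


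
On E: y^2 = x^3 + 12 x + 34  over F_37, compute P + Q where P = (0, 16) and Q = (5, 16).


P != Q, so use the chord formula.
s = (y2 - y1) / (x2 - x1) = (0) / (5) mod 37 = 0
x3 = s^2 - x1 - x2 mod 37 = 0^2 - 0 - 5 = 32
y3 = s (x1 - x3) - y1 mod 37 = 0 * (0 - 32) - 16 = 21

P + Q = (32, 21)


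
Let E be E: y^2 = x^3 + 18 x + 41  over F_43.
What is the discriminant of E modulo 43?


4 a^3 + 27 b^2 = 4*18^3 + 27*41^2 = 23328 + 45387 = 68715
Delta = -16 * (68715) = -1099440
Delta mod 43 = 27

Delta = 27 (mod 43)


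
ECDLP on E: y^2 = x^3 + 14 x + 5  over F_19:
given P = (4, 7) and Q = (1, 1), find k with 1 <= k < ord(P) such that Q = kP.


Enumerate multiples of P until we hit Q = (1, 1):
  1P = (4, 7)
  2P = (12, 1)
  3P = (0, 9)
  4P = (1, 1)
Match found at i = 4.

k = 4


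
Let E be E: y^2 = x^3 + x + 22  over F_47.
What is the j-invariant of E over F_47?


Delta = -16(4 a^3 + 27 b^2) mod 47 = 45
-1728 * (4 a)^3 = -1728 * (4*1)^3 mod 47 = 46
j = 46 * 45^(-1) mod 47 = 24

j = 24 (mod 47)


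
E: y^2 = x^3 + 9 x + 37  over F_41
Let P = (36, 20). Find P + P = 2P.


Doubling: s = (3 x1^2 + a) / (2 y1)
s = (3*36^2 + 9) / (2*20) mod 41 = 39
x3 = s^2 - 2 x1 mod 41 = 39^2 - 2*36 = 14
y3 = s (x1 - x3) - y1 mod 41 = 39 * (36 - 14) - 20 = 18

2P = (14, 18)
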